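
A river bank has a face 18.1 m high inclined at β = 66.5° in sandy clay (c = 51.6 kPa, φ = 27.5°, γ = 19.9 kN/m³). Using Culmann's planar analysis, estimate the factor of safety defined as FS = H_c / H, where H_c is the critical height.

FS = 2.09

H_c = (4c/γ) · sinβ cosφ / [1 − cos(β − φ)]
    = (4·51.6/19.9) · sin66.5°·cos27.5° / [1 − cos39.0°]
    = 10.372 · 0.8134 / 0.2229 = 37.86 m
FS = H_c / H = 37.86 / 18.1 = 2.092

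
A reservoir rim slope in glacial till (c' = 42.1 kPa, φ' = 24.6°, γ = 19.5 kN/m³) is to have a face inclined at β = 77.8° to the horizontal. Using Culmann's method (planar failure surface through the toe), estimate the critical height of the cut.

Culmann's analysis gives the critical failure plane at α_cr = (β + φ')/2 = (77.8 + 24.6)/2 = 51.2°, and the critical height
H_c = (4c'/γ) · sinβ cosφ' / [1 − cos(β − φ')]
    = (4·42.1/19.5) · sin77.8°·cos24.6° / [1 − cos(53.2°)]
    = 8.636 · 0.9774·0.9092 / [1 − 0.5990]
    = 8.636 · 0.8887 / 0.4010
    = 19.14 m

H_c = 19.14 m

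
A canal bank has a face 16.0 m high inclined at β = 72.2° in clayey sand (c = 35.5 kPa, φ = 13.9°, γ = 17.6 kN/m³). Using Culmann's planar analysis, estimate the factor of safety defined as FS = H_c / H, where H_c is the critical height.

FS = 0.98

H_c = (4c/γ) · sinβ cosφ / [1 − cos(β − φ)]
    = (4·35.5/17.6) · sin72.2°·cos13.9° / [1 − cos58.3°]
    = 8.068 · 0.9242 / 0.4745 = 15.71 m
FS = H_c / H = 15.71 / 16.0 = 0.982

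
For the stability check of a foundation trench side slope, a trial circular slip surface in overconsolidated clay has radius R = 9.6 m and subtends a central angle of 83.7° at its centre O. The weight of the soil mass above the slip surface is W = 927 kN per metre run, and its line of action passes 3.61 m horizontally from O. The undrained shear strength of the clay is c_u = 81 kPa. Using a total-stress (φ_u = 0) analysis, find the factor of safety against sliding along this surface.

Taking moments about the centre O, the resisting moment is provided by the undrained shear strength acting along the arc:
Arc length L_a = R·θ = 9.6·(83.7°·π/180) = 9.6·1.4608 = 14.02 m
M_R = c_u·L_a·R = 81·14.02·9.6 = 10905.1 kN·m/m
M_D = W·d = 927·3.61 = 3346.5 kN·m/m
FS = M_R / M_D = 10905.1 / 3346.5 = 3.259

FS = 3.26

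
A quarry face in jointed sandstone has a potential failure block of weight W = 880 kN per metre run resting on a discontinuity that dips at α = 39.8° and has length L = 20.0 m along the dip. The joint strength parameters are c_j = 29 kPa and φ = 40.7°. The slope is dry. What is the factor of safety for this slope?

Resolving the block weight along and normal to the plane and applying the Mohr–Coulomb strength on the joint:
N' = W cosα = 880·cos39.8° = 676.1 kN/m
Driving force T = W sinα = 880·sin39.8° = 563.3 kN/m
Resisting force R = c_j·L + N'·tanφ = 29·20.0 + 676.1·tan40.7° = 580.0 + 581.5 = 1161.5 kN/m
FS = R / T = 1161.5 / 563.3 = 2.062

FS = 2.06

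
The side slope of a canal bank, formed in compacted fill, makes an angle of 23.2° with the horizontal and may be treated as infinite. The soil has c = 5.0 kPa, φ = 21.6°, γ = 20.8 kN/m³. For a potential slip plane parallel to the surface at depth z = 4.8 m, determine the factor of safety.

FS = 1.06

For an infinite slope with a slip plane parallel to the surface (no pore pressure): FS = [c + γz cos²β tanφ] / [γz sinβ cosβ].
γz = 20.8·4.8 = 99.84 kN/m²
Numerator = 5.0 + 99.84·cos²23.2°·tan21.6° = 5.0 + 99.84·0.8448·0.3959 = 38.395 kPa
Denominator = 99.84·sin23.2°·cos23.2° = 99.84·0.3939·0.9191 = 36.151 kPa
FS = 38.395 / 36.151 = 1.062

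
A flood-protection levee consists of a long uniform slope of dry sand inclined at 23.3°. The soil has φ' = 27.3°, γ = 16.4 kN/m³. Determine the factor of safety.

FS = 1.20

For a dry cohesionless infinite slope the factor of safety is FS = tanφ' / tanβ.
FS = tan27.3° / tan23.3° = 0.5161 / 0.4307 = 1.198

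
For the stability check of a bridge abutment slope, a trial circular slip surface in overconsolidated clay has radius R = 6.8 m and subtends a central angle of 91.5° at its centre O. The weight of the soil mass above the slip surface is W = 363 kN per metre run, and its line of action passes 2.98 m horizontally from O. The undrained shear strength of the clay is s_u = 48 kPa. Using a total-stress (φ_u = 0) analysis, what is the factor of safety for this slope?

FS = 3.28

Taking moments about the centre O, the resisting moment is provided by the undrained shear strength acting along the arc:
Arc length L_a = R·θ = 6.8·(91.5°·π/180) = 6.8·1.5970 = 10.86 m
M_R = s_u·L_a·R = 48·10.86·6.8 = 3544.5 kN·m/m
M_D = W·d = 363·2.98 = 1081.7 kN·m/m
FS = M_R / M_D = 3544.5 / 1081.7 = 3.277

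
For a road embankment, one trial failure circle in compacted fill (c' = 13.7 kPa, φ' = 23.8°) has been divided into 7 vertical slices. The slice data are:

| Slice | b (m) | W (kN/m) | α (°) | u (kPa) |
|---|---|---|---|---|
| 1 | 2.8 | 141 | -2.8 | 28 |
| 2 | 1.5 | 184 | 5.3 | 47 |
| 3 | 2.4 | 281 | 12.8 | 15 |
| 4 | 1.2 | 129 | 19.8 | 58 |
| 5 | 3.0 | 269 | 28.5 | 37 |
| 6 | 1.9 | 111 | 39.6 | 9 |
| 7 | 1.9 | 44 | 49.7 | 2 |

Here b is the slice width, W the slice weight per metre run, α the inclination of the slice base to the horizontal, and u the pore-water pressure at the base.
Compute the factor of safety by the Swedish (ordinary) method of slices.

FS = 1.49

Ordinary method of slices: FS = Σ[c'·Δl_i + (W_i cosα_i − u_i·Δl_i)·tanφ'] / Σ W_i sinα_i, with Δl_i = b_i / cosα_i.
Slice 1: Δl = 2.8/cos(-2.8°) = 2.803 m; N'_1 = 141·cos(-2.8°) − 28·2.803 = 62.3; c'Δl = 38.41; W sinα = -6.9
Slice 2: Δl = 1.5/cos5.3° = 1.506 m; N'_2 = 184·cos5.3° − 47·1.506 = 112.4; c'Δl = 20.64; W sinα = 17.0
Slice 3: Δl = 2.4/cos12.8° = 2.461 m; N'_3 = 281·cos12.8° − 15·2.461 = 237.1; c'Δl = 33.72; W sinα = 62.3
Slice 4: Δl = 1.2/cos19.8° = 1.275 m; N'_4 = 129·cos19.8° − 58·1.275 = 47.4; c'Δl = 17.47; W sinα = 43.7
Slice 5: Δl = 3.0/cos28.5° = 3.414 m; N'_5 = 269·cos28.5° − 37·3.414 = 110.1; c'Δl = 46.77; W sinα = 128.4
Slice 6: Δl = 1.9/cos39.6° = 2.466 m; N'_6 = 111·cos39.6° − 9·2.466 = 63.3; c'Δl = 33.78; W sinα = 70.8
Slice 7: Δl = 1.9/cos49.7° = 2.938 m; N'_7 = 44·cos49.7° − 2·2.938 = 22.6; c'Δl = 40.24; W sinα = 33.6
Σc'Δl = 231.0 kN/m; ΣN' = 655.3 kN/m; ΣW sinα = 348.7 kN/m
Resisting = 231.0 + 655.3·tan23.8° = 231.0 + 289.0 = 520.0 kN/m
FS = 520.0 / 348.7 = 1.491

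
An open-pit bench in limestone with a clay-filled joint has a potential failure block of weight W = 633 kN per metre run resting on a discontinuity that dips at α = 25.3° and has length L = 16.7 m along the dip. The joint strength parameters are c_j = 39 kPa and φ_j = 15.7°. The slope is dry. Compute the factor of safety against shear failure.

FS = 3.00

Resolving the block weight along and normal to the plane and applying the Mohr–Coulomb strength on the joint:
N' = W cosα = 633·cos25.3° = 572.3 kN/m
Driving force T = W sinα = 633·sin25.3° = 270.5 kN/m
Resisting force R = c_j·L + N'·tanφ_j = 39·16.7 + 572.3·tan15.7° = 651.3 + 160.9 = 812.2 kN/m
FS = R / T = 812.2 / 270.5 = 3.002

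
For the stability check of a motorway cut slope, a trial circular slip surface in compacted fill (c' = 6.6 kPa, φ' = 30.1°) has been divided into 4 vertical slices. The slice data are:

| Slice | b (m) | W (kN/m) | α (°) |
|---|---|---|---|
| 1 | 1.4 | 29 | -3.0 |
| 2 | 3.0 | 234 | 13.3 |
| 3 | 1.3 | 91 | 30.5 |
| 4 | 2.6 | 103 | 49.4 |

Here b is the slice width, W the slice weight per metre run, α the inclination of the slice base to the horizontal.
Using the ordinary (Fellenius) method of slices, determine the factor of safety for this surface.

FS = 1.69

Ordinary method of slices: FS = Σ[c'·Δl_i + (W_i cosα_i)·tanφ'] / Σ W_i sinα_i, with Δl_i = b_i / cosα_i.
Slice 1: Δl = 1.4/cos(-3.0°) = 1.402 m; N'_1 = 29·cos(-3.0°) = 29.0; c'Δl = 9.25; W sinα = -1.5
Slice 2: Δl = 3.0/cos13.3° = 3.083 m; N'_2 = 234·cos13.3° = 227.7; c'Δl = 20.35; W sinα = 53.8
Slice 3: Δl = 1.3/cos30.5° = 1.509 m; N'_3 = 91·cos30.5° = 78.4; c'Δl = 9.96; W sinα = 46.2
Slice 4: Δl = 2.6/cos49.4° = 3.995 m; N'_4 = 103·cos49.4° = 67.0; c'Δl = 26.37; W sinα = 78.2
Σc'Δl = 65.9 kN/m; ΣN' = 402.1 kN/m; ΣW sinα = 176.7 kN/m
Resisting = 65.9 + 402.1·tan30.1° = 65.9 + 233.1 = 299.0 kN/m
FS = 299.0 / 176.7 = 1.692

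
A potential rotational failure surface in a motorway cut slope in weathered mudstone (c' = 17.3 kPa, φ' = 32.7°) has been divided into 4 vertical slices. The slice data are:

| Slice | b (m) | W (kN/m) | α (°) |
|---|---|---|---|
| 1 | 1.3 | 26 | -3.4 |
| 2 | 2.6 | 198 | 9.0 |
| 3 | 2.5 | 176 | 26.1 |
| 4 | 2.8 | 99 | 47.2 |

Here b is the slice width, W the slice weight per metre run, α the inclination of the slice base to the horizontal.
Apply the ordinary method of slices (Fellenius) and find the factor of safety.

Ordinary method of slices: FS = Σ[c'·Δl_i + (W_i cosα_i)·tanφ'] / Σ W_i sinα_i, with Δl_i = b_i / cosα_i.
Slice 1: Δl = 1.3/cos(-3.4°) = 1.302 m; N'_1 = 26·cos(-3.4°) = 26.0; c'Δl = 22.53; W sinα = -1.5
Slice 2: Δl = 2.6/cos9.0° = 2.632 m; N'_2 = 198·cos9.0° = 195.6; c'Δl = 45.54; W sinα = 31.0
Slice 3: Δl = 2.5/cos26.1° = 2.784 m; N'_3 = 176·cos26.1° = 158.1; c'Δl = 48.16; W sinα = 77.4
Slice 4: Δl = 2.8/cos47.2° = 4.121 m; N'_4 = 99·cos47.2° = 67.3; c'Δl = 71.29; W sinα = 72.6
Σc'Δl = 187.5 kN/m; ΣN' = 446.8 kN/m; ΣW sinα = 179.5 kN/m
Resisting = 187.5 + 446.8·tan32.7° = 187.5 + 286.9 = 474.4 kN/m
FS = 474.4 / 179.5 = 2.643

FS = 2.64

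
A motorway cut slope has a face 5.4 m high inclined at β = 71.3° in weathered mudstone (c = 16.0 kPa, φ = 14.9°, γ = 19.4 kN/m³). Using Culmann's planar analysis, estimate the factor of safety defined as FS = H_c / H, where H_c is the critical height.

H_c = (4c/γ) · sinβ cosφ / [1 − cos(β − φ)]
    = (4·16.0/19.4) · sin71.3°·cos14.9° / [1 − cos56.4°]
    = 3.299 · 0.9154 / 0.4466 = 6.76 m
FS = H_c / H = 6.76 / 5.4 = 1.252

FS = 1.25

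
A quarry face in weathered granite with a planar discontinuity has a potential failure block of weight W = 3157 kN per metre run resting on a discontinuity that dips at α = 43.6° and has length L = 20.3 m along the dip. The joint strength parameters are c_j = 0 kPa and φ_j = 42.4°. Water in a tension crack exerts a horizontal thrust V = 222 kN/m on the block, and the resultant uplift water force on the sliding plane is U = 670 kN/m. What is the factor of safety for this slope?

FS = 0.57

Resolving the block weight along and normal to the plane and applying the Mohr–Coulomb strength on the joint:
N' = W cosα − U − V sinα = 3157·cos43.6° − 670 − 222·sin43.6° = 1463.1 kN/m
Driving force T = W sinα + V cosα = 3157·sin43.6° + 222·cos43.6° = 2337.9 kN/m
Resisting force R = c_j·L + N'·tanφ_j = 0·20.3 + 1463.1·tan42.4° = 0.0 + 1336.0 = 1336.0 kN/m
FS = R / T = 1336.0 / 2337.9 = 0.571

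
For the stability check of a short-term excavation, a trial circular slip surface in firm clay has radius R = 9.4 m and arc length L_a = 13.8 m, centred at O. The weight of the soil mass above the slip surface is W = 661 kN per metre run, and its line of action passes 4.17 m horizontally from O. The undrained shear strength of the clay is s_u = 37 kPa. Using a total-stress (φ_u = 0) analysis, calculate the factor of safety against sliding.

FS = 1.74

Taking moments about the centre O, the resisting moment is provided by the undrained shear strength acting along the arc:
M_R = s_u·L_a·R = 37·13.80·9.4 = 4799.6 kN·m/m
M_D = W·d = 661·4.17 = 2756.4 kN·m/m
FS = M_R / M_D = 4799.6 / 2756.4 = 1.741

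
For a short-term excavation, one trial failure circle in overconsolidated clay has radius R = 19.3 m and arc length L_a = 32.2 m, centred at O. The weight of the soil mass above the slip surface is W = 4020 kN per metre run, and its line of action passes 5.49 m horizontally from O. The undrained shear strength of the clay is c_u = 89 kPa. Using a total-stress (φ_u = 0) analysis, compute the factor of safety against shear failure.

Taking moments about the centre O, the resisting moment is provided by the undrained shear strength acting along the arc:
M_R = c_u·L_a·R = 89·32.20·19.3 = 55309.9 kN·m/m
M_D = W·d = 4020·5.49 = 22069.8 kN·m/m
FS = M_R / M_D = 55309.9 / 22069.8 = 2.506

FS = 2.51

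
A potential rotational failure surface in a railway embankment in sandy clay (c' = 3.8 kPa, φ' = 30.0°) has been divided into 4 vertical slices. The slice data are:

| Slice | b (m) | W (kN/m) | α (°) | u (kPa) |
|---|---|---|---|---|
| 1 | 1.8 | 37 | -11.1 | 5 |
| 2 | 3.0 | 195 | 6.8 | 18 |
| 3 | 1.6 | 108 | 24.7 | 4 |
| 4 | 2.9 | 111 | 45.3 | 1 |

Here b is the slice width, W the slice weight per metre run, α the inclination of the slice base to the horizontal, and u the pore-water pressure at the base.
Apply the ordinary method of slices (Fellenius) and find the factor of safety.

FS = 1.66

Ordinary method of slices: FS = Σ[c'·Δl_i + (W_i cosα_i − u_i·Δl_i)·tanφ'] / Σ W_i sinα_i, with Δl_i = b_i / cosα_i.
Slice 1: Δl = 1.8/cos(-11.1°) = 1.834 m; N'_1 = 37·cos(-11.1°) − 5·1.834 = 27.1; c'Δl = 6.97; W sinα = -7.1
Slice 2: Δl = 3.0/cos6.8° = 3.021 m; N'_2 = 195·cos6.8° − 18·3.021 = 139.2; c'Δl = 11.48; W sinα = 23.1
Slice 3: Δl = 1.6/cos24.7° = 1.761 m; N'_3 = 108·cos24.7° − 4·1.761 = 91.1; c'Δl = 6.69; W sinα = 45.1
Slice 4: Δl = 2.9/cos45.3° = 4.123 m; N'_4 = 111·cos45.3° − 1·4.123 = 74.0; c'Δl = 15.67; W sinα = 78.9
Σc'Δl = 40.8 kN/m; ΣN' = 331.4 kN/m; ΣW sinα = 140.0 kN/m
Resisting = 40.8 + 331.4·tan30.0° = 40.8 + 191.3 = 232.2 kN/m
FS = 232.2 / 140.0 = 1.658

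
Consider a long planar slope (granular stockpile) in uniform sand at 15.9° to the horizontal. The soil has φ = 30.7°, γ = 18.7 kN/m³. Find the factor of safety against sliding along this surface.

For a dry cohesionless infinite slope the factor of safety is FS = tanφ / tanβ.
FS = tan30.7° / tan15.9° = 0.5938 / 0.2849 = 2.084

FS = 2.08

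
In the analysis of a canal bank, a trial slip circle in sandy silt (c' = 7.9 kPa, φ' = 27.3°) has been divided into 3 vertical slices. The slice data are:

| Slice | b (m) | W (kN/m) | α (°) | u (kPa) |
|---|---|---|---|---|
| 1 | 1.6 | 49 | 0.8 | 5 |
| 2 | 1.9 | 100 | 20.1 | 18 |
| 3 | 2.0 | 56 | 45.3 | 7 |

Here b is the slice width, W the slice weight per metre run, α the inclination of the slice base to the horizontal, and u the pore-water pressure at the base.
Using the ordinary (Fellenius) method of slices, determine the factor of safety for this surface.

Ordinary method of slices: FS = Σ[c'·Δl_i + (W_i cosα_i − u_i·Δl_i)·tanφ'] / Σ W_i sinα_i, with Δl_i = b_i / cosα_i.
Slice 1: Δl = 1.6/cos0.8° = 1.600 m; N'_1 = 49·cos0.8° − 5·1.600 = 41.0; c'Δl = 12.64; W sinα = 0.7
Slice 2: Δl = 1.9/cos20.1° = 2.023 m; N'_2 = 100·cos20.1° − 18·2.023 = 57.5; c'Δl = 15.98; W sinα = 34.4
Slice 3: Δl = 2.0/cos45.3° = 2.843 m; N'_3 = 56·cos45.3° − 7·2.843 = 19.5; c'Δl = 22.46; W sinα = 39.8
Σc'Δl = 51.1 kN/m; ΣN' = 118.0 kN/m; ΣW sinα = 74.9 kN/m
Resisting = 51.1 + 118.0·tan27.3° = 51.1 + 60.9 = 112.0 kN/m
FS = 112.0 / 74.9 = 1.496

FS = 1.50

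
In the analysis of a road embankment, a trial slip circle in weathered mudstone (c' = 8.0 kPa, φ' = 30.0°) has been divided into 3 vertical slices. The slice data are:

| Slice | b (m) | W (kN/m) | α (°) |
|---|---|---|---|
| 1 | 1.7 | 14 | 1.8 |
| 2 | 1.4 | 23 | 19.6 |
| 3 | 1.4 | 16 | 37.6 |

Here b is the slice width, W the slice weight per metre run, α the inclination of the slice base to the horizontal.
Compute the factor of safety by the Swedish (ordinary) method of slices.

FS = 3.77

Ordinary method of slices: FS = Σ[c'·Δl_i + (W_i cosα_i)·tanφ'] / Σ W_i sinα_i, with Δl_i = b_i / cosα_i.
Slice 1: Δl = 1.7/cos1.8° = 1.701 m; N'_1 = 14·cos1.8° = 14.0; c'Δl = 13.61; W sinα = 0.4
Slice 2: Δl = 1.4/cos19.6° = 1.486 m; N'_2 = 23·cos19.6° = 21.7; c'Δl = 11.89; W sinα = 7.7
Slice 3: Δl = 1.4/cos37.6° = 1.767 m; N'_3 = 16·cos37.6° = 12.7; c'Δl = 14.14; W sinα = 9.8
Σc'Δl = 39.6 kN/m; ΣN' = 48.3 kN/m; ΣW sinα = 17.9 kN/m
Resisting = 39.6 + 48.3·tan30.0° = 39.6 + 27.9 = 67.5 kN/m
FS = 67.5 / 17.9 = 3.769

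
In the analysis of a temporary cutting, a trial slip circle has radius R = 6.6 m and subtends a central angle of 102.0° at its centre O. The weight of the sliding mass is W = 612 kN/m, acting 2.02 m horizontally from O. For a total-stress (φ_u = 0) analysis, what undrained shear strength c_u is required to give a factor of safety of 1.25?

c_u = 19.9 kPa

FS = c_u·L_a·R / (W·d), so c_u = FS·W·d / (L_a·R).
Arc length L_a = R·θ = 6.6·(102.0°·π/180) = 6.6·1.7802 = 11.75 m
c_u = 1.25·612·2.02 / (11.75·6.6) = 1545.3 / 77.55 = 19.93 kPa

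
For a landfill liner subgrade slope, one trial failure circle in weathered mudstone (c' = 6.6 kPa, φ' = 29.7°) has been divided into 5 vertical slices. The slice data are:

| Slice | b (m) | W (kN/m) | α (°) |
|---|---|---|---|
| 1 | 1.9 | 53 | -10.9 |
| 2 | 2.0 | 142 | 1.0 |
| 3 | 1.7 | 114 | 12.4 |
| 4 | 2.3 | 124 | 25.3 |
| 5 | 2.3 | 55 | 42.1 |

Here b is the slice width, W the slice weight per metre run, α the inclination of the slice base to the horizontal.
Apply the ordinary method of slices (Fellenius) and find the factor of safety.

FS = 3.15

Ordinary method of slices: FS = Σ[c'·Δl_i + (W_i cosα_i)·tanφ'] / Σ W_i sinα_i, with Δl_i = b_i / cosα_i.
Slice 1: Δl = 1.9/cos(-10.9°) = 1.935 m; N'_1 = 53·cos(-10.9°) = 52.0; c'Δl = 12.77; W sinα = -10.0
Slice 2: Δl = 2.0/cos1.0° = 2.000 m; N'_2 = 142·cos1.0° = 142.0; c'Δl = 13.20; W sinα = 2.5
Slice 3: Δl = 1.7/cos12.4° = 1.741 m; N'_3 = 114·cos12.4° = 111.3; c'Δl = 11.49; W sinα = 24.5
Slice 4: Δl = 2.3/cos25.3° = 2.544 m; N'_4 = 124·cos25.3° = 112.1; c'Δl = 16.79; W sinα = 53.0
Slice 5: Δl = 2.3/cos42.1° = 3.100 m; N'_5 = 55·cos42.1° = 40.8; c'Δl = 20.46; W sinα = 36.9
Σc'Δl = 74.7 kN/m; ΣN' = 458.3 kN/m; ΣW sinα = 106.8 kN/m
Resisting = 74.7 + 458.3·tan29.7° = 74.7 + 261.4 = 336.1 kN/m
FS = 336.1 / 106.8 = 3.147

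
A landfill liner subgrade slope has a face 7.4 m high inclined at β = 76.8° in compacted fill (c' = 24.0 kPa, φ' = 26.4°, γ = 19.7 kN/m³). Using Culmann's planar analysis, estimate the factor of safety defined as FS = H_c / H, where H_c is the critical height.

FS = 1.58

H_c = (4c'/γ) · sinβ cosφ' / [1 − cos(β − φ')]
    = (4·24.0/19.7) · sin76.8°·cos26.4° / [1 − cos50.4°]
    = 4.873 · 0.8720 / 0.3626 = 11.72 m
FS = H_c / H = 11.72 / 7.4 = 1.584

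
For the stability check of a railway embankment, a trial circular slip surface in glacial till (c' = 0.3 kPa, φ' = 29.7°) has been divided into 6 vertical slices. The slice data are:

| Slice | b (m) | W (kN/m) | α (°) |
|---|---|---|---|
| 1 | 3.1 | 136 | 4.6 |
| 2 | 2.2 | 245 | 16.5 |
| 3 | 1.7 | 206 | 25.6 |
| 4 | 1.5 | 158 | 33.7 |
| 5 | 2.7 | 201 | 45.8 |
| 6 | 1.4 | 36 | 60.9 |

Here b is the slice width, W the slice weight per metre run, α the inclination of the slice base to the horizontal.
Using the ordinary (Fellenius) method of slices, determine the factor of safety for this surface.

Ordinary method of slices: FS = Σ[c'·Δl_i + (W_i cosα_i)·tanφ'] / Σ W_i sinα_i, with Δl_i = b_i / cosα_i.
Slice 1: Δl = 3.1/cos4.6° = 3.110 m; N'_1 = 136·cos4.6° = 135.6; c'Δl = 0.93; W sinα = 10.9
Slice 2: Δl = 2.2/cos16.5° = 2.294 m; N'_2 = 245·cos16.5° = 234.9; c'Δl = 0.69; W sinα = 69.6
Slice 3: Δl = 1.7/cos25.6° = 1.885 m; N'_3 = 206·cos25.6° = 185.8; c'Δl = 0.57; W sinα = 89.0
Slice 4: Δl = 1.5/cos33.7° = 1.803 m; N'_4 = 158·cos33.7° = 131.4; c'Δl = 0.54; W sinα = 87.7
Slice 5: Δl = 2.7/cos45.8° = 3.873 m; N'_5 = 201·cos45.8° = 140.1; c'Δl = 1.16; W sinα = 144.1
Slice 6: Δl = 1.4/cos60.9° = 2.879 m; N'_6 = 36·cos60.9° = 17.5; c'Δl = 0.86; W sinα = 31.5
Σc'Δl = 4.8 kN/m; ΣN' = 845.3 kN/m; ΣW sinα = 432.7 kN/m
Resisting = 4.8 + 845.3·tan29.7° = 4.8 + 482.2 = 486.9 kN/m
FS = 486.9 / 432.7 = 1.125

FS = 1.13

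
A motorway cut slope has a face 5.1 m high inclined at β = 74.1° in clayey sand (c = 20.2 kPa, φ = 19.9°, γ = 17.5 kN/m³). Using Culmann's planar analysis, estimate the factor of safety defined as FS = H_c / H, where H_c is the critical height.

FS = 1.97

H_c = (4c/γ) · sinβ cosφ / [1 − cos(β − φ)]
    = (4·20.2/17.5) · sin74.1°·cos19.9° / [1 − cos54.2°]
    = 4.617 · 0.9043 / 0.4150 = 10.06 m
FS = H_c / H = 10.06 / 5.1 = 1.973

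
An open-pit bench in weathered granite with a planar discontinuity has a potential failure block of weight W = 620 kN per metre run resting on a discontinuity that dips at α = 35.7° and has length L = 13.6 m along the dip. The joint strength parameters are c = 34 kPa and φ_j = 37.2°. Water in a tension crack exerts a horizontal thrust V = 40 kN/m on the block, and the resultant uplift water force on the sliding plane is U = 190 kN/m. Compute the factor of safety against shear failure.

FS = 1.73

Resolving the block weight along and normal to the plane and applying the Mohr–Coulomb strength on the joint:
N' = W cosα − U − V sinα = 620·cos35.7° − 190 − 40·sin35.7° = 290.2 kN/m
Driving force T = W sinα + V cosα = 620·sin35.7° + 40·cos35.7° = 394.3 kN/m
Resisting force R = c·L + N'·tanφ_j = 34·13.6 + 290.2·tan37.2° = 462.4 + 220.2 = 682.6 kN/m
FS = R / T = 682.6 / 394.3 = 1.731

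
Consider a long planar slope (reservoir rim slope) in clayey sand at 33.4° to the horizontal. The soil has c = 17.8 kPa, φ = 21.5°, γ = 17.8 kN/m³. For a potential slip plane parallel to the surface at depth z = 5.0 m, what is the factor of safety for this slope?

For an infinite slope with a slip plane parallel to the surface (no pore pressure): FS = [c + γz cos²β tanφ] / [γz sinβ cosβ].
γz = 17.8·5.0 = 89.00 kN/m²
Numerator = 17.8 + 89.00·cos²33.4°·tan21.5° = 17.8 + 89.00·0.6970·0.3939 = 42.234 kPa
Denominator = 89.00·sin33.4°·cos33.4° = 89.00·0.5505·0.8348 = 40.902 kPa
FS = 42.234 / 40.902 = 1.033

FS = 1.03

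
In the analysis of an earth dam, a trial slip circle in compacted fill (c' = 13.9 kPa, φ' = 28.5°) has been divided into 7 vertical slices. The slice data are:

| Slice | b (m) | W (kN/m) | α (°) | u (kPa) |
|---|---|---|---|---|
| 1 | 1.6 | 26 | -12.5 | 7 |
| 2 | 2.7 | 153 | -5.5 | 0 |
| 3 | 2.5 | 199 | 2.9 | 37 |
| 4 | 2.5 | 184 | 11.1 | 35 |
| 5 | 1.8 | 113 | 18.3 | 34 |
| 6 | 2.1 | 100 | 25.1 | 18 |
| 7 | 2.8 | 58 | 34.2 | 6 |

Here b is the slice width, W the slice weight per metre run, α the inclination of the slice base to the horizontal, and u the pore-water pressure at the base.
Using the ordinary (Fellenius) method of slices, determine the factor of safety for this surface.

FS = 3.67

Ordinary method of slices: FS = Σ[c'·Δl_i + (W_i cosα_i − u_i·Δl_i)·tanφ'] / Σ W_i sinα_i, with Δl_i = b_i / cosα_i.
Slice 1: Δl = 1.6/cos(-12.5°) = 1.639 m; N'_1 = 26·cos(-12.5°) − 7·1.639 = 13.9; c'Δl = 22.78; W sinα = -5.6
Slice 2: Δl = 2.7/cos(-5.5°) = 2.712 m; N'_2 = 153·cos(-5.5°) − 0·2.712 = 152.3; c'Δl = 37.70; W sinα = -14.7
Slice 3: Δl = 2.5/cos2.9° = 2.503 m; N'_3 = 199·cos2.9° − 37·2.503 = 106.1; c'Δl = 34.79; W sinα = 10.1
Slice 4: Δl = 2.5/cos11.1° = 2.548 m; N'_4 = 184·cos11.1° − 35·2.548 = 91.4; c'Δl = 35.41; W sinα = 35.4
Slice 5: Δl = 1.8/cos18.3° = 1.896 m; N'_5 = 113·cos18.3° − 34·1.896 = 42.8; c'Δl = 26.35; W sinα = 35.5
Slice 6: Δl = 2.1/cos25.1° = 2.319 m; N'_6 = 100·cos25.1° − 18·2.319 = 48.8; c'Δl = 32.23; W sinα = 42.4
Slice 7: Δl = 2.8/cos34.2° = 3.385 m; N'_7 = 58·cos34.2° − 6·3.385 = 27.7; c'Δl = 47.06; W sinα = 32.6
Σc'Δl = 236.3 kN/m; ΣN' = 483.0 kN/m; ΣW sinα = 135.7 kN/m
Resisting = 236.3 + 483.0·tan28.5° = 236.3 + 262.3 = 498.6 kN/m
FS = 498.6 / 135.7 = 3.674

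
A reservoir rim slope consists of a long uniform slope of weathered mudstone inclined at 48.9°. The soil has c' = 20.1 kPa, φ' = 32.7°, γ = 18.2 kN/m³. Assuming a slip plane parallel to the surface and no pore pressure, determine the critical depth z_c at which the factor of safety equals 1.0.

z_c = 5.07 m

Setting FS = 1.00 in FS = [c' + γz cos²β tanφ'] / [γz sinβ cosβ] and solving for z:
z = c' / [γ cosβ (FS·sinβ − cosβ·tanφ')]
  = 20.1 / [18.2·cos48.9°·(1.00·sin48.9° − cos48.9°·tan32.7°)]
  = 20.1 / [18.2·0.6574·(1.00·0.7536 − 0.6574·0.6420)]
  = 20.1 / 3.9666 = 5.067 m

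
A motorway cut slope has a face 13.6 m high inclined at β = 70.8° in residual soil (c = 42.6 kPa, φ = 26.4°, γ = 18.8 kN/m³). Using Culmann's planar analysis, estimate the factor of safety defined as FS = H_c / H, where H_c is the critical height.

FS = 1.97

H_c = (4c/γ) · sinβ cosφ / [1 − cos(β − φ)]
    = (4·42.6/18.8) · sin70.8°·cos26.4° / [1 − cos44.4°]
    = 9.064 · 0.8459 / 0.2855 = 26.85 m
FS = H_c / H = 26.85 / 13.6 = 1.974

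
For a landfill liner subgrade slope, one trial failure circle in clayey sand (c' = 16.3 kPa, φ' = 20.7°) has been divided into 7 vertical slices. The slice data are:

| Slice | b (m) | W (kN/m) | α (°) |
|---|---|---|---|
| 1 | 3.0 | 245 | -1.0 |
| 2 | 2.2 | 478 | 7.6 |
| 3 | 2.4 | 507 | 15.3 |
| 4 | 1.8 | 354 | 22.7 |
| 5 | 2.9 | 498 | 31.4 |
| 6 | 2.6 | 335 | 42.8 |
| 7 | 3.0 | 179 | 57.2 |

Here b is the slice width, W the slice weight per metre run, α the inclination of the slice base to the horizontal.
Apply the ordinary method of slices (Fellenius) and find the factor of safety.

FS = 1.27

Ordinary method of slices: FS = Σ[c'·Δl_i + (W_i cosα_i)·tanφ'] / Σ W_i sinα_i, with Δl_i = b_i / cosα_i.
Slice 1: Δl = 3.0/cos(-1.0°) = 3.000 m; N'_1 = 245·cos(-1.0°) = 245.0; c'Δl = 48.91; W sinα = -4.3
Slice 2: Δl = 2.2/cos7.6° = 2.219 m; N'_2 = 478·cos7.6° = 473.8; c'Δl = 36.18; W sinα = 63.2
Slice 3: Δl = 2.4/cos15.3° = 2.488 m; N'_3 = 507·cos15.3° = 489.0; c'Δl = 40.56; W sinα = 133.8
Slice 4: Δl = 1.8/cos22.7° = 1.951 m; N'_4 = 354·cos22.7° = 326.6; c'Δl = 31.80; W sinα = 136.6
Slice 5: Δl = 2.9/cos31.4° = 3.398 m; N'_5 = 498·cos31.4° = 425.1; c'Δl = 55.38; W sinα = 259.5
Slice 6: Δl = 2.6/cos42.8° = 3.544 m; N'_6 = 335·cos42.8° = 245.8; c'Δl = 57.76; W sinα = 227.6
Slice 7: Δl = 3.0/cos57.2° = 5.538 m; N'_7 = 179·cos57.2° = 97.0; c'Δl = 90.27; W sinα = 150.5
Σc'Δl = 360.9 kN/m; ΣN' = 2302.2 kN/m; ΣW sinα = 966.9 kN/m
Resisting = 360.9 + 2302.2·tan20.7° = 360.9 + 869.9 = 1230.8 kN/m
FS = 1230.8 / 966.9 = 1.273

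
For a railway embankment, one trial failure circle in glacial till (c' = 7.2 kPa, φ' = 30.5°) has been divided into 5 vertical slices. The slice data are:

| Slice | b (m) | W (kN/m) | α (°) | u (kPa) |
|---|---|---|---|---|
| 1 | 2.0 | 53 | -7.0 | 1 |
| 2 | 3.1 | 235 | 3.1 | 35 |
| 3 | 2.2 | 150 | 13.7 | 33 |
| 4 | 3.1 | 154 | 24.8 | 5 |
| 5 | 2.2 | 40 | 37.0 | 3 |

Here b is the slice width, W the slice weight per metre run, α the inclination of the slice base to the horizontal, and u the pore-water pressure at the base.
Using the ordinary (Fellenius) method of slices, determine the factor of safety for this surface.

FS = 2.53

Ordinary method of slices: FS = Σ[c'·Δl_i + (W_i cosα_i − u_i·Δl_i)·tanφ'] / Σ W_i sinα_i, with Δl_i = b_i / cosα_i.
Slice 1: Δl = 2.0/cos(-7.0°) = 2.015 m; N'_1 = 53·cos(-7.0°) − 1·2.015 = 50.6; c'Δl = 14.51; W sinα = -6.5
Slice 2: Δl = 3.1/cos3.1° = 3.105 m; N'_2 = 235·cos3.1° − 35·3.105 = 126.0; c'Δl = 22.35; W sinα = 12.7
Slice 3: Δl = 2.2/cos13.7° = 2.264 m; N'_3 = 150·cos13.7° − 33·2.264 = 71.0; c'Δl = 16.30; W sinα = 35.5
Slice 4: Δl = 3.1/cos24.8° = 3.415 m; N'_4 = 154·cos24.8° − 5·3.415 = 122.7; c'Δl = 24.59; W sinα = 64.6
Slice 5: Δl = 2.2/cos37.0° = 2.755 m; N'_5 = 40·cos37.0° − 3·2.755 = 23.7; c'Δl = 19.83; W sinα = 24.1
Σc'Δl = 97.6 kN/m; ΣN' = 394.0 kN/m; ΣW sinα = 130.4 kN/m
Resisting = 97.6 + 394.0·tan30.5° = 97.6 + 232.1 = 329.7 kN/m
FS = 329.7 / 130.4 = 2.527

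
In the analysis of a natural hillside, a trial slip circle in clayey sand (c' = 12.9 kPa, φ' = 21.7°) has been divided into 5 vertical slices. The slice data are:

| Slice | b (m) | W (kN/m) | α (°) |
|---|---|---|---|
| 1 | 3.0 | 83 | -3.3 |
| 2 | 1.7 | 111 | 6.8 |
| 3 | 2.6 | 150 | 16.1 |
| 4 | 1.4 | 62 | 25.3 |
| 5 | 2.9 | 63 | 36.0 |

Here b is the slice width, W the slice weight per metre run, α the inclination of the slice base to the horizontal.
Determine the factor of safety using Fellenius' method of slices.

Ordinary method of slices: FS = Σ[c'·Δl_i + (W_i cosα_i)·tanφ'] / Σ W_i sinα_i, with Δl_i = b_i / cosα_i.
Slice 1: Δl = 3.0/cos(-3.3°) = 3.005 m; N'_1 = 83·cos(-3.3°) = 82.9; c'Δl = 38.76; W sinα = -4.8
Slice 2: Δl = 1.7/cos6.8° = 1.712 m; N'_2 = 111·cos6.8° = 110.2; c'Δl = 22.09; W sinα = 13.1
Slice 3: Δl = 2.6/cos16.1° = 2.706 m; N'_3 = 150·cos16.1° = 144.1; c'Δl = 34.91; W sinα = 41.6
Slice 4: Δl = 1.4/cos25.3° = 1.549 m; N'_4 = 62·cos25.3° = 56.1; c'Δl = 19.98; W sinα = 26.5
Slice 5: Δl = 2.9/cos36.0° = 3.585 m; N'_5 = 63·cos36.0° = 51.0; c'Δl = 46.24; W sinα = 37.0
Σc'Δl = 162.0 kN/m; ΣN' = 444.2 kN/m; ΣW sinα = 113.5 kN/m
Resisting = 162.0 + 444.2·tan21.7° = 162.0 + 176.8 = 338.8 kN/m
FS = 338.8 / 113.5 = 2.985

FS = 2.98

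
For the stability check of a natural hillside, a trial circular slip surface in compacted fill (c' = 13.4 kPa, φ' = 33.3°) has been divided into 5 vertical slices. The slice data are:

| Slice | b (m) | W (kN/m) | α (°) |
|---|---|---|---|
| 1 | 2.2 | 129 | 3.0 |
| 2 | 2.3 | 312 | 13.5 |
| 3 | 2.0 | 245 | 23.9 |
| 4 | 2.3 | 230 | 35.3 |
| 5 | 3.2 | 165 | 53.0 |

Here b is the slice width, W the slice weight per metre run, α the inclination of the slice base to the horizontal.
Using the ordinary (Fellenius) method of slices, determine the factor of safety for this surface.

Ordinary method of slices: FS = Σ[c'·Δl_i + (W_i cosα_i)·tanφ'] / Σ W_i sinα_i, with Δl_i = b_i / cosα_i.
Slice 1: Δl = 2.2/cos3.0° = 2.203 m; N'_1 = 129·cos3.0° = 128.8; c'Δl = 29.52; W sinα = 6.8
Slice 2: Δl = 2.3/cos13.5° = 2.365 m; N'_2 = 312·cos13.5° = 303.4; c'Δl = 31.70; W sinα = 72.8
Slice 3: Δl = 2.0/cos23.9° = 2.188 m; N'_3 = 245·cos23.9° = 224.0; c'Δl = 29.31; W sinα = 99.3
Slice 4: Δl = 2.3/cos35.3° = 2.818 m; N'_4 = 230·cos35.3° = 187.7; c'Δl = 37.76; W sinα = 132.9
Slice 5: Δl = 3.2/cos53.0° = 5.317 m; N'_5 = 165·cos53.0° = 99.3; c'Δl = 71.25; W sinα = 131.8
Σc'Δl = 199.5 kN/m; ΣN' = 943.2 kN/m; ΣW sinα = 443.5 kN/m
Resisting = 199.5 + 943.2·tan33.3° = 199.5 + 619.6 = 819.1 kN/m
FS = 819.1 / 443.5 = 1.847

FS = 1.85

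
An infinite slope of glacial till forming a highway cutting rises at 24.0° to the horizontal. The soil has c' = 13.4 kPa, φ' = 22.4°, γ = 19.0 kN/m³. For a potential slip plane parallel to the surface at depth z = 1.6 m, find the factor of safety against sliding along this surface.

For an infinite slope with a slip plane parallel to the surface (no pore pressure): FS = [c' + γz cos²β tanφ'] / [γz sinβ cosβ].
γz = 19.0·1.6 = 30.40 kN/m²
Numerator = 13.4 + 30.40·cos²24.0°·tan22.4° = 13.4 + 30.40·0.8346·0.4122 = 23.857 kPa
Denominator = 30.40·sin24.0°·cos24.0° = 30.40·0.4067·0.9135 = 11.296 kPa
FS = 23.857 / 11.296 = 2.112

FS = 2.11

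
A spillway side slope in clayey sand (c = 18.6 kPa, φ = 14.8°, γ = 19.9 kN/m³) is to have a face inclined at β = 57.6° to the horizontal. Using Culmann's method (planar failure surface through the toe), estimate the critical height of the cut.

Culmann's analysis gives the critical failure plane at α_cr = (β + φ)/2 = (57.6 + 14.8)/2 = 36.2°, and the critical height
H_c = (4c/γ) · sinβ cosφ / [1 − cos(β − φ)]
    = (4·18.6/19.9) · sin57.6°·cos14.8° / [1 − cos(42.8°)]
    = 3.739 · 0.8443·0.9668 / [1 − 0.7337]
    = 3.739 · 0.8163 / 0.2663
    = 11.46 m

H_c = 11.46 m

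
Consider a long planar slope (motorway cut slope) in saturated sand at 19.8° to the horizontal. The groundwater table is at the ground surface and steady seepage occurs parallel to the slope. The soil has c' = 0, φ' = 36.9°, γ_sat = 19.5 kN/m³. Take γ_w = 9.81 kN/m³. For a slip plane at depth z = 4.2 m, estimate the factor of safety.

With seepage parallel to the slope and the water table at the surface, the effective normal stress on the slip plane uses the buoyant unit weight γ' = γ_sat − γ_w while the driving shear stress uses γ_sat:
FS = [c' + γ' z cos²β tanφ'] / [γ_sat z sinβ cosβ]
(For c' = 0 this reduces to FS = (γ'/γ_sat)·tanφ'/tanβ.)
γ' = 19.5 − 9.81 = 9.69 kN/m³
Numerator = 0.0 + 9.69·4.2·cos²19.8°·tan36.9° = 0.0 + 9.69·4.2·0.8853·0.7508 = 27.051 kPa
Denominator = 19.5·4.2·sin19.8°·cos19.8° = 19.5·4.2·0.3387·0.9409 = 26.103 kPa
FS = 27.051 / 26.103 = 1.036

FS = 1.04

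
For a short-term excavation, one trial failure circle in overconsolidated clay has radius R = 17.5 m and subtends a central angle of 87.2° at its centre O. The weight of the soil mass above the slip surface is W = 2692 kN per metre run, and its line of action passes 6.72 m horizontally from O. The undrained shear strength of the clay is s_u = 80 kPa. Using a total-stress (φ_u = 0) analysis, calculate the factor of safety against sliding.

Taking moments about the centre O, the resisting moment is provided by the undrained shear strength acting along the arc:
Arc length L_a = R·θ = 17.5·(87.2°·π/180) = 17.5·1.5219 = 26.63 m
M_R = s_u·L_a·R = 80·26.63·17.5 = 37287.2 kN·m/m
M_D = W·d = 2692·6.72 = 18090.2 kN·m/m
FS = M_R / M_D = 37287.2 / 18090.2 = 2.061

FS = 2.06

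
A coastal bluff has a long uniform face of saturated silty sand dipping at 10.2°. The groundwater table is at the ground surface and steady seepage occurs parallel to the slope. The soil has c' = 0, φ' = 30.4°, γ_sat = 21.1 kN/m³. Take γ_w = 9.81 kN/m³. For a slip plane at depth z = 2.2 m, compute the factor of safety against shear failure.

FS = 1.74

With seepage parallel to the slope and the water table at the surface, the effective normal stress on the slip plane uses the buoyant unit weight γ' = γ_sat − γ_w while the driving shear stress uses γ_sat:
FS = [c' + γ' z cos²β tanφ'] / [γ_sat z sinβ cosβ]
(For c' = 0 this reduces to FS = (γ'/γ_sat)·tanφ'/tanβ.)
γ' = 21.1 − 9.81 = 11.29 kN/m³
Numerator = 0.0 + 11.29·2.2·cos²10.2°·tan30.4° = 0.0 + 11.29·2.2·0.9686·0.5867 = 14.115 kPa
Denominator = 21.1·2.2·sin10.2°·cos10.2° = 21.1·2.2·0.1771·0.9842 = 8.090 kPa
FS = 14.115 / 8.090 = 1.745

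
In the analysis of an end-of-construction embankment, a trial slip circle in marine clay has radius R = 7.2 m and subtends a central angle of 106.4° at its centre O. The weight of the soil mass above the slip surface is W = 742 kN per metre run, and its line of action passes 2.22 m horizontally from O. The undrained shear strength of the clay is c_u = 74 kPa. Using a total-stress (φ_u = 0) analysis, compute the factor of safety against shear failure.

FS = 4.32

Taking moments about the centre O, the resisting moment is provided by the undrained shear strength acting along the arc:
Arc length L_a = R·θ = 7.2·(106.4°·π/180) = 7.2·1.8570 = 13.37 m
M_R = c_u·L_a·R = 74·13.37·7.2 = 7123.9 kN·m/m
M_D = W·d = 742·2.22 = 1647.2 kN·m/m
FS = M_R / M_D = 7123.9 / 1647.2 = 4.325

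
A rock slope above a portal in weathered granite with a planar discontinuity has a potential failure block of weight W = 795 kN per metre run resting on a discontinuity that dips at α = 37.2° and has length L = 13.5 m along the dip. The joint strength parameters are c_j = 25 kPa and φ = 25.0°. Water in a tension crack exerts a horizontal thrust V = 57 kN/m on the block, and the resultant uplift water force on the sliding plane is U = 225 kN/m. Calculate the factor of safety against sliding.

Resolving the block weight along and normal to the plane and applying the Mohr–Coulomb strength on the joint:
N' = W cosα − U − V sinα = 795·cos37.2° − 225 − 57·sin37.2° = 373.8 kN/m
Driving force T = W sinα + V cosα = 795·sin37.2° + 57·cos37.2° = 526.1 kN/m
Resisting force R = c_j·L + N'·tanφ = 25·13.5 + 373.8·tan25.0° = 337.5 + 174.3 = 511.8 kN/m
FS = R / T = 511.8 / 526.1 = 0.973

FS = 0.97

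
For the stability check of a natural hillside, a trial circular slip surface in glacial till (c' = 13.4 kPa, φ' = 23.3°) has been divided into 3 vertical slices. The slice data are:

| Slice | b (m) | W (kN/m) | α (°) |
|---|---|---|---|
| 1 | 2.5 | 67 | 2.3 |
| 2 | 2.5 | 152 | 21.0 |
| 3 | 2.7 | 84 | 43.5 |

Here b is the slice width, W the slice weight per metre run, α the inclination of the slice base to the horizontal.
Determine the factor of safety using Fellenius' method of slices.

Ordinary method of slices: FS = Σ[c'·Δl_i + (W_i cosα_i)·tanφ'] / Σ W_i sinα_i, with Δl_i = b_i / cosα_i.
Slice 1: Δl = 2.5/cos2.3° = 2.502 m; N'_1 = 67·cos2.3° = 66.9; c'Δl = 33.53; W sinα = 2.7
Slice 2: Δl = 2.5/cos21.0° = 2.678 m; N'_2 = 152·cos21.0° = 141.9; c'Δl = 35.88; W sinα = 54.5
Slice 3: Δl = 2.7/cos43.5° = 3.722 m; N'_3 = 84·cos43.5° = 60.9; c'Δl = 49.88; W sinα = 57.8
Σc'Δl = 119.3 kN/m; ΣN' = 269.8 kN/m; ΣW sinα = 115.0 kN/m
Resisting = 119.3 + 269.8·tan23.3° = 119.3 + 116.2 = 235.5 kN/m
FS = 235.5 / 115.0 = 2.048

FS = 2.05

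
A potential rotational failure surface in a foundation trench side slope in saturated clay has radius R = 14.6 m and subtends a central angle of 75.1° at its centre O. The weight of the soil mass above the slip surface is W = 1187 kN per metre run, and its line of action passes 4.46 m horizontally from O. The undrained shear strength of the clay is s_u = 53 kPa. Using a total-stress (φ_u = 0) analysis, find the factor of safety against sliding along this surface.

Taking moments about the centre O, the resisting moment is provided by the undrained shear strength acting along the arc:
Arc length L_a = R·θ = 14.6·(75.1°·π/180) = 14.6·1.3107 = 19.14 m
M_R = s_u·L_a·R = 53·19.14·14.6 = 14808.1 kN·m/m
M_D = W·d = 1187·4.46 = 5294.0 kN·m/m
FS = M_R / M_D = 14808.1 / 5294.0 = 2.797

FS = 2.80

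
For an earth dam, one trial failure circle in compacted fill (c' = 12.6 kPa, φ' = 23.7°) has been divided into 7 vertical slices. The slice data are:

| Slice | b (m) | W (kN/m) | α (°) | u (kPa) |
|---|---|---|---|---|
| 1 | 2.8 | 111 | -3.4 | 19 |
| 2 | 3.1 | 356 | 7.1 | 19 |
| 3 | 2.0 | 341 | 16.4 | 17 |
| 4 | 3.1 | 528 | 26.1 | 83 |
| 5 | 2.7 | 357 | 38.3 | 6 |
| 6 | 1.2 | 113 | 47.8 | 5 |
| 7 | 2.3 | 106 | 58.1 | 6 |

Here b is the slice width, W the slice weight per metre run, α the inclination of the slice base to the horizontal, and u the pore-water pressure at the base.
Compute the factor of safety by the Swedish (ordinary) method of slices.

Ordinary method of slices: FS = Σ[c'·Δl_i + (W_i cosα_i − u_i·Δl_i)·tanφ'] / Σ W_i sinα_i, with Δl_i = b_i / cosα_i.
Slice 1: Δl = 2.8/cos(-3.4°) = 2.805 m; N'_1 = 111·cos(-3.4°) − 19·2.805 = 57.5; c'Δl = 35.34; W sinα = -6.6
Slice 2: Δl = 3.1/cos7.1° = 3.124 m; N'_2 = 356·cos7.1° − 19·3.124 = 293.9; c'Δl = 39.36; W sinα = 44.0
Slice 3: Δl = 2.0/cos16.4° = 2.085 m; N'_3 = 341·cos16.4° − 17·2.085 = 291.7; c'Δl = 26.27; W sinα = 96.3
Slice 4: Δl = 3.1/cos26.1° = 3.452 m; N'_4 = 528·cos26.1° − 83·3.452 = 187.6; c'Δl = 43.50; W sinα = 232.3
Slice 5: Δl = 2.7/cos38.3° = 3.440 m; N'_5 = 357·cos38.3° − 6·3.440 = 259.5; c'Δl = 43.35; W sinα = 221.3
Slice 6: Δl = 1.2/cos47.8° = 1.786 m; N'_6 = 113·cos47.8° − 5·1.786 = 67.0; c'Δl = 22.51; W sinα = 83.7
Slice 7: Δl = 2.3/cos58.1° = 4.352 m; N'_7 = 106·cos58.1° − 6·4.352 = 29.9; c'Δl = 54.84; W sinα = 90.0
Σc'Δl = 265.2 kN/m; ΣN' = 1187.1 kN/m; ΣW sinα = 760.9 kN/m
Resisting = 265.2 + 1187.1·tan23.7° = 265.2 + 521.1 = 786.3 kN/m
FS = 786.3 / 760.9 = 1.033

FS = 1.03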